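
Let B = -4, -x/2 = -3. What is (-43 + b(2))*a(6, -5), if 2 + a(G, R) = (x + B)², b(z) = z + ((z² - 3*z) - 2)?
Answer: -90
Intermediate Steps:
b(z) = -2 + z² - 2*z (b(z) = z + (-2 + z² - 3*z) = -2 + z² - 2*z)
x = 6 (x = -2*(-3) = 6)
a(G, R) = 2 (a(G, R) = -2 + (6 - 4)² = -2 + 2² = -2 + 4 = 2)
(-43 + b(2))*a(6, -5) = (-43 + (-2 + 2² - 2*2))*2 = (-43 + (-2 + 4 - 4))*2 = (-43 - 2)*2 = -45*2 = -90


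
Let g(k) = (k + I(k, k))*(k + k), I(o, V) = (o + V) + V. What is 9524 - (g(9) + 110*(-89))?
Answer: 18666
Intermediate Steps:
I(o, V) = o + 2*V (I(o, V) = (V + o) + V = o + 2*V)
g(k) = 8*k**2 (g(k) = (k + (k + 2*k))*(k + k) = (k + 3*k)*(2*k) = (4*k)*(2*k) = 8*k**2)
9524 - (g(9) + 110*(-89)) = 9524 - (8*9**2 + 110*(-89)) = 9524 - (8*81 - 9790) = 9524 - (648 - 9790) = 9524 - 1*(-9142) = 9524 + 9142 = 18666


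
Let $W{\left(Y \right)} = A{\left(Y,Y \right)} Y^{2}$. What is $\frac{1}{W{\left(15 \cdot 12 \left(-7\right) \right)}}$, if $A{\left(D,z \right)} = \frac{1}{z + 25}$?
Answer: $- \frac{247}{317520} \approx -0.0007779$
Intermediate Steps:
$A{\left(D,z \right)} = \frac{1}{25 + z}$
$W{\left(Y \right)} = \frac{Y^{2}}{25 + Y}$
$\frac{1}{W{\left(15 \cdot 12 \left(-7\right) \right)}} = \frac{1}{\left(15 \cdot 12 \left(-7\right)\right)^{2} \frac{1}{25 + 15 \cdot 12 \left(-7\right)}} = \frac{1}{\left(180 \left(-7\right)\right)^{2} \frac{1}{25 + 180 \left(-7\right)}} = \frac{1}{\left(-1260\right)^{2} \frac{1}{25 - 1260}} = \frac{1}{1587600 \frac{1}{-1235}} = \frac{1}{1587600 \left(- \frac{1}{1235}\right)} = \frac{1}{- \frac{317520}{247}} = - \frac{247}{317520}$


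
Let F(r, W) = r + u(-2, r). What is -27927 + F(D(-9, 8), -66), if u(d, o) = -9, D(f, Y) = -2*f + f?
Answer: -27927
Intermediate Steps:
D(f, Y) = -f
F(r, W) = -9 + r (F(r, W) = r - 9 = -9 + r)
-27927 + F(D(-9, 8), -66) = -27927 + (-9 - 1*(-9)) = -27927 + (-9 + 9) = -27927 + 0 = -27927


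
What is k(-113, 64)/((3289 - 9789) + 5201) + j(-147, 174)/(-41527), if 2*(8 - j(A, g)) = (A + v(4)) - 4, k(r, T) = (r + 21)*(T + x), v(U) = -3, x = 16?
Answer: 305528305/53943573 ≈ 5.6638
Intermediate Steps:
k(r, T) = (16 + T)*(21 + r) (k(r, T) = (r + 21)*(T + 16) = (21 + r)*(16 + T) = (16 + T)*(21 + r))
j(A, g) = 23/2 - A/2 (j(A, g) = 8 - ((A - 3) - 4)/2 = 8 - ((-3 + A) - 4)/2 = 8 - (-7 + A)/2 = 8 + (7/2 - A/2) = 23/2 - A/2)
k(-113, 64)/((3289 - 9789) + 5201) + j(-147, 174)/(-41527) = (336 + 16*(-113) + 21*64 + 64*(-113))/((3289 - 9789) + 5201) + (23/2 - ½*(-147))/(-41527) = (336 - 1808 + 1344 - 7232)/(-6500 + 5201) + (23/2 + 147/2)*(-1/41527) = -7360/(-1299) + 85*(-1/41527) = -7360*(-1/1299) - 85/41527 = 7360/1299 - 85/41527 = 305528305/53943573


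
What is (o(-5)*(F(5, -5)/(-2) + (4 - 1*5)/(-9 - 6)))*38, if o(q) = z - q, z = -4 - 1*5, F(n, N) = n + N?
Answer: -152/15 ≈ -10.133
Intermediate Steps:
F(n, N) = N + n
z = -9 (z = -4 - 5 = -9)
o(q) = -9 - q
(o(-5)*(F(5, -5)/(-2) + (4 - 1*5)/(-9 - 6)))*38 = ((-9 - 1*(-5))*((-5 + 5)/(-2) + (4 - 1*5)/(-9 - 6)))*38 = ((-9 + 5)*(0*(-½) + (4 - 5)/(-15)))*38 = -4*(0 - 1*(-1/15))*38 = -4*(0 + 1/15)*38 = -4*1/15*38 = -4/15*38 = -152/15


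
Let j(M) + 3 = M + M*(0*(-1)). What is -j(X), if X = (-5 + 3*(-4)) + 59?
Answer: -39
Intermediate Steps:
X = 42 (X = (-5 - 12) + 59 = -17 + 59 = 42)
j(M) = -3 + M (j(M) = -3 + (M + M*(0*(-1))) = -3 + (M + M*0) = -3 + (M + 0) = -3 + M)
-j(X) = -(-3 + 42) = -1*39 = -39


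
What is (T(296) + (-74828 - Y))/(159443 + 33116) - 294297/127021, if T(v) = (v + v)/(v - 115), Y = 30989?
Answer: -746466377244/260416802927 ≈ -2.8664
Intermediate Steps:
T(v) = 2*v/(-115 + v) (T(v) = (2*v)/(-115 + v) = 2*v/(-115 + v))
(T(296) + (-74828 - Y))/(159443 + 33116) - 294297/127021 = (2*296/(-115 + 296) + (-74828 - 1*30989))/(159443 + 33116) - 294297/127021 = (2*296/181 + (-74828 - 30989))/192559 - 294297*1/127021 = (2*296*(1/181) - 105817)*(1/192559) - 294297/127021 = (592/181 - 105817)*(1/192559) - 294297/127021 = -19152285/181*1/192559 - 294297/127021 = -1126605/2050187 - 294297/127021 = -746466377244/260416802927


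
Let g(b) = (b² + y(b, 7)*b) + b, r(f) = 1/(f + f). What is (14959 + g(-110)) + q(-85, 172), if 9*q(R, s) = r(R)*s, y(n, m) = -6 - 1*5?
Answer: 21541549/765 ≈ 28159.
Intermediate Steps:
r(f) = 1/(2*f)
y(n, m) = -11 (y(n, m) = -6 - 5 = -11)
q(R, s) = s/(18*R) (q(R, s) = ((1/(2*R))*s)/9 = (s/(2*R))/9 = s/(18*R))
g(b) = b² - 10*b (g(b) = (b² - 11*b) + b = b² - 10*b)
(14959 + g(-110)) + q(-85, 172) = (14959 - 110*(-10 - 110)) + (1/18)*172/(-85) = (14959 - 110*(-120)) + (1/18)*172*(-1/85) = (14959 + 13200) - 86/765 = 28159 - 86/765 = 21541549/765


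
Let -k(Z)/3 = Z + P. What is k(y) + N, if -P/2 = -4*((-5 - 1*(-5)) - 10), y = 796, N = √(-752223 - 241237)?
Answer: -2148 + 2*I*√248365 ≈ -2148.0 + 996.72*I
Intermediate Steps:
N = 2*I*√248365 (N = √(-993460) = 2*I*√248365 ≈ 996.72*I)
P = -80 (P = -(-8)*((-5 - 1*(-5)) - 10) = -(-8)*((-5 + 5) - 10) = -(-8)*(0 - 10) = -(-8)*(-10) = -2*40 = -80)
k(Z) = 240 - 3*Z (k(Z) = -3*(Z - 80) = -3*(-80 + Z) = 240 - 3*Z)
k(y) + N = (240 - 3*796) + 2*I*√248365 = (240 - 2388) + 2*I*√248365 = -2148 + 2*I*√248365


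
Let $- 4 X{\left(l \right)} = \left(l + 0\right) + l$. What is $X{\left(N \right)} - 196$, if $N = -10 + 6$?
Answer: $-194$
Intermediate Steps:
$N = -4$
$X{\left(l \right)} = - \frac{l}{2}$ ($X{\left(l \right)} = - \frac{\left(l + 0\right) + l}{4} = - \frac{l + l}{4} = - \frac{2 l}{4} = - \frac{l}{2}$)
$X{\left(N \right)} - 196 = \left(- \frac{1}{2}\right) \left(-4\right) - 196 = 2 - 196 = -194$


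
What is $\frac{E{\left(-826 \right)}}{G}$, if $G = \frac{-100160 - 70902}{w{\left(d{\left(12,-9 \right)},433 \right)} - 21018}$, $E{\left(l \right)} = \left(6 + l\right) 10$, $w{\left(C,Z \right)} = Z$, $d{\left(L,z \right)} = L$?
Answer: $- \frac{84398500}{85531} \approx -986.76$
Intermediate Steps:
$E{\left(l \right)} = 60 + 10 l$
$G = \frac{171062}{20585}$ ($G = \frac{-100160 - 70902}{433 - 21018} = - \frac{171062}{-20585} = \left(-171062\right) \left(- \frac{1}{20585}\right) = \frac{171062}{20585} \approx 8.31$)
$\frac{E{\left(-826 \right)}}{G} = \frac{60 + 10 \left(-826\right)}{\frac{171062}{20585}} = \left(60 - 8260\right) \frac{20585}{171062} = \left(-8200\right) \frac{20585}{171062} = - \frac{84398500}{85531}$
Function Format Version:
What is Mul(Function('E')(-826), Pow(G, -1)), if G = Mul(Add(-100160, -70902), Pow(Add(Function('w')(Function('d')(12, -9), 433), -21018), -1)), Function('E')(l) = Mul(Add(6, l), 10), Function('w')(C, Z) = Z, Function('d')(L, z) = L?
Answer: Rational(-84398500, 85531) ≈ -986.76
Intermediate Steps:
Function('E')(l) = Add(60, Mul(10, l))
G = Rational(171062, 20585) (G = Mul(Add(-100160, -70902), Pow(Add(433, -21018), -1)) = Mul(-171062, Pow(-20585, -1)) = Mul(-171062, Rational(-1, 20585)) = Rational(171062, 20585) ≈ 8.3100)
Mul(Function('E')(-826), Pow(G, -1)) = Mul(Add(60, Mul(10, -826)), Pow(Rational(171062, 20585), -1)) = Mul(Add(60, -8260), Rational(20585, 171062)) = Mul(-8200, Rational(20585, 171062)) = Rational(-84398500, 85531)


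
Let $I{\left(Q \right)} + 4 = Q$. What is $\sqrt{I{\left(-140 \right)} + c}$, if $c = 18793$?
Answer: $\sqrt{18649} \approx 136.56$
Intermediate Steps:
$I{\left(Q \right)} = -4 + Q$
$\sqrt{I{\left(-140 \right)} + c} = \sqrt{\left(-4 - 140\right) + 18793} = \sqrt{-144 + 18793} = \sqrt{18649}$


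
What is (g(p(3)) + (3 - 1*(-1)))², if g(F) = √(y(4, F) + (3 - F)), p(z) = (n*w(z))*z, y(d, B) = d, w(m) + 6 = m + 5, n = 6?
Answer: (4 + I*√29)² ≈ -13.0 + 43.081*I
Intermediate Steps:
w(m) = -1 + m (w(m) = -6 + (m + 5) = -6 + (5 + m) = -1 + m)
p(z) = z*(-6 + 6*z) (p(z) = (6*(-1 + z))*z = (-6 + 6*z)*z = z*(-6 + 6*z))
g(F) = √(7 - F) (g(F) = √(4 + (3 - F)) = √(7 - F))
(g(p(3)) + (3 - 1*(-1)))² = (√(7 - 6*3*(-1 + 3)) + (3 - 1*(-1)))² = (√(7 - 6*3*2) + (3 + 1))² = (√(7 - 1*36) + 4)² = (√(7 - 36) + 4)² = (√(-29) + 4)² = (I*√29 + 4)² = (4 + I*√29)²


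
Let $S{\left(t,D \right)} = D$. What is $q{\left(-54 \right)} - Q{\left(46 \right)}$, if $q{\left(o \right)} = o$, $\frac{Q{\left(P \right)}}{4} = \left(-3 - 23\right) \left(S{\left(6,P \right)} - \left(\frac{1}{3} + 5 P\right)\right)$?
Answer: $- \frac{57674}{3} \approx -19225.0$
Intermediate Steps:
$Q{\left(P \right)} = \frac{104}{3} + 416 P$ ($Q{\left(P \right)} = 4 \left(-3 - 23\right) \left(P - \left(\frac{1}{3} + 5 P\right)\right) = 4 \left(- 26 \left(P - \left(\frac{1}{3} + 5 P\right)\right)\right) = 4 \left(- 26 \left(- \frac{1}{3} - 4 P\right)\right) = 4 \left(\frac{26}{3} + 104 P\right) = \frac{104}{3} + 416 P$)
$q{\left(-54 \right)} - Q{\left(46 \right)} = -54 - \left(\frac{104}{3} + 416 \cdot 46\right) = -54 - \left(\frac{104}{3} + 19136\right) = -54 - \frac{57512}{3} = - \frac{57674}{3}$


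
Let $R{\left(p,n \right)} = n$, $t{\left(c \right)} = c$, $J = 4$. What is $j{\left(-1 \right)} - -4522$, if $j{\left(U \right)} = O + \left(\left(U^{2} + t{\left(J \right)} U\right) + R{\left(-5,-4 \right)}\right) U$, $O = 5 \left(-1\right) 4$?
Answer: $4509$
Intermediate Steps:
$O = -20$ ($O = \left(-5\right) 4 = -20$)
$j{\left(U \right)} = -20 + U \left(-4 + U^{2} + 4 U\right)$ ($j{\left(U \right)} = -20 + \left(\left(U^{2} + 4 U\right) - 4\right) U = -20 + \left(-4 + U^{2} + 4 U\right) U = -20 + U \left(-4 + U^{2} + 4 U\right)$)
$j{\left(-1 \right)} - -4522 = \left(-20 + \left(-1\right)^{3} - -4 + 4 \left(-1\right)^{2}\right) - -4522 = \left(-20 - 1 + 4 + 4 \cdot 1\right) + 4522 = \left(-20 - 1 + 4 + 4\right) + 4522 = -13 + 4522 = 4509$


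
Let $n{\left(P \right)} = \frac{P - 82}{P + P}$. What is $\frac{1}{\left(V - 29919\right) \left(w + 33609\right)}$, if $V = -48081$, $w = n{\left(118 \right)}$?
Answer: $- \frac{59}{154669320000} \approx -3.8146 \cdot 10^{-10}$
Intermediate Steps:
$n{\left(P \right)} = \frac{-82 + P}{2 P}$
$w = \frac{9}{59}$ ($w = \frac{-82 + 118}{2 \cdot 118} = \frac{1}{2} \cdot \frac{1}{118} \cdot 36 = \frac{9}{59} \approx 0.15254$)
$\frac{1}{\left(V - 29919\right) \left(w + 33609\right)} = \frac{1}{\left(-48081 - 29919\right) \left(\frac{9}{59} + 33609\right)} = \frac{1}{\left(-78000\right) \frac{1982940}{59}} = \frac{1}{- \frac{154669320000}{59}} = - \frac{59}{154669320000}$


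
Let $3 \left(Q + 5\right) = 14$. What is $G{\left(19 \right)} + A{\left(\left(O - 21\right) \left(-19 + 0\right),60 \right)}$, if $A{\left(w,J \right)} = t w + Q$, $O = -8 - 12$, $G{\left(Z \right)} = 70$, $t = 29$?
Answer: $\frac{67982}{3} \approx 22661.0$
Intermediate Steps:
$Q = - \frac{1}{3}$ ($Q = -5 + \frac{1}{3} \cdot 14 = -5 + \frac{14}{3} = - \frac{1}{3} \approx -0.33333$)
$O = -20$
$A{\left(w,J \right)} = - \frac{1}{3} + 29 w$ ($A{\left(w,J \right)} = 29 w - \frac{1}{3} = - \frac{1}{3} + 29 w$)
$G{\left(19 \right)} + A{\left(\left(O - 21\right) \left(-19 + 0\right),60 \right)} = 70 - \left(\frac{1}{3} - 29 \left(-20 - 21\right) \left(-19 + 0\right)\right) = 70 - \left(\frac{1}{3} - 29 \left(\left(-41\right) \left(-19\right)\right)\right) = 70 + \left(- \frac{1}{3} + 29 \cdot 779\right) = 70 + \left(- \frac{1}{3} + 22591\right) = 70 + \frac{67772}{3} = \frac{67982}{3}$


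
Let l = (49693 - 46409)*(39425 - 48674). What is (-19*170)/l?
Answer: 1615/15186858 ≈ 0.00010634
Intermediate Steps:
l = -30373716 (l = 3284*(-9249) = -30373716)
(-19*170)/l = -19*170/(-30373716) = -3230*(-1/30373716) = 1615/15186858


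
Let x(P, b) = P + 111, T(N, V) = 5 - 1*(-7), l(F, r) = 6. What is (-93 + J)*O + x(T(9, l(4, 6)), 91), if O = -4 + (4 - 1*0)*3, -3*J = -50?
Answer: -1463/3 ≈ -487.67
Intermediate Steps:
J = 50/3 (J = -1/3*(-50) = 50/3 ≈ 16.667)
T(N, V) = 12 (T(N, V) = 5 + 7 = 12)
x(P, b) = 111 + P
O = 8 (O = -4 + (4 + 0)*3 = -4 + 4*3 = -4 + 12 = 8)
(-93 + J)*O + x(T(9, l(4, 6)), 91) = (-93 + 50/3)*8 + (111 + 12) = -229/3*8 + 123 = -1832/3 + 123 = -1463/3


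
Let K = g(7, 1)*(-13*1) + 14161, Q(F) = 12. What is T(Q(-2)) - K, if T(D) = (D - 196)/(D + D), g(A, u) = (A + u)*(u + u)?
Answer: -41882/3 ≈ -13961.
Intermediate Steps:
g(A, u) = 2*u*(A + u) (g(A, u) = (A + u)*(2*u) = 2*u*(A + u))
T(D) = (-196 + D)/(2*D) (T(D) = (-196 + D)/((2*D)) = (-196 + D)*(1/(2*D)) = (-196 + D)/(2*D))
K = 13953 (K = (2*1*(7 + 1))*(-13*1) + 14161 = (2*1*8)*(-13) + 14161 = 16*(-13) + 14161 = -208 + 14161 = 13953)
T(Q(-2)) - K = (½)*(-196 + 12)/12 - 1*13953 = (½)*(1/12)*(-184) - 13953 = -23/3 - 13953 = -41882/3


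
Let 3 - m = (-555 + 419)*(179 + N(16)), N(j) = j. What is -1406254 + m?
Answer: -1379731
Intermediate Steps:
m = 26523 (m = 3 - (-555 + 419)*(179 + 16) = 3 - (-136)*195 = 3 - 1*(-26520) = 3 + 26520 = 26523)
-1406254 + m = -1406254 + 26523 = -1379731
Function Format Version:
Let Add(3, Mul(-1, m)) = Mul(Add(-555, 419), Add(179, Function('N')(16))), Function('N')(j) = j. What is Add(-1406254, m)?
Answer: -1379731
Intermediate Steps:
m = 26523 (m = Add(3, Mul(-1, Mul(Add(-555, 419), Add(179, 16)))) = Add(3, Mul(-1, Mul(-136, 195))) = Add(3, Mul(-1, -26520)) = Add(3, 26520) = 26523)
Add(-1406254, m) = Add(-1406254, 26523) = -1379731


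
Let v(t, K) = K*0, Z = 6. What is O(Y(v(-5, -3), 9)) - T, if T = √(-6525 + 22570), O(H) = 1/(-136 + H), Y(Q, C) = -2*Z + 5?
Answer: -1/143 - √16045 ≈ -126.68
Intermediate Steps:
v(t, K) = 0
Y(Q, C) = -7 (Y(Q, C) = -2*6 + 5 = -12 + 5 = -7)
T = √16045 ≈ 126.67
O(Y(v(-5, -3), 9)) - T = 1/(-136 - 7) - √16045 = 1/(-143) - √16045 = -1/143 - √16045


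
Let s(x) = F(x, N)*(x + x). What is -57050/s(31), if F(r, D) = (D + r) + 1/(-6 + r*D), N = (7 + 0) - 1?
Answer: -5134500/206491 ≈ -24.865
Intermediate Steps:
N = 6 (N = 7 - 1 = 6)
F(r, D) = D + r + 1/(-6 + D*r) (F(r, D) = (D + r) + 1/(-6 + D*r) = D + r + 1/(-6 + D*r))
s(x) = 2*x*(-35 + 6*x² + 30*x)/(-6 + 6*x) (s(x) = ((1 - 6*6 - 6*x + 6*x² + x*6²)/(-6 + 6*x))*(x + x) = ((1 - 36 - 6*x + 6*x² + x*36)/(-6 + 6*x))*(2*x) = ((1 - 36 - 6*x + 6*x² + 36*x)/(-6 + 6*x))*(2*x) = ((-35 + 6*x² + 30*x)/(-6 + 6*x))*(2*x) = 2*x*(-35 + 6*x² + 30*x)/(-6 + 6*x))
-57050/s(31) = -57050*3*(-1 + 31)/(31*(-35 + 6*31² + 30*31)) = -57050*90/(31*(-35 + 6*961 + 930)) = -57050*90/(31*(-35 + 5766 + 930)) = -57050/((⅓)*31*(1/30)*6661) = -57050/206491/90 = -57050*90/206491 = -5134500/206491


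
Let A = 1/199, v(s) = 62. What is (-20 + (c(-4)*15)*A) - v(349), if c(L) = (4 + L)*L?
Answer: -82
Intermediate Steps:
c(L) = L*(4 + L)
A = 1/199 ≈ 0.0050251
(-20 + (c(-4)*15)*A) - v(349) = (-20 + (-4*(4 - 4)*15)*(1/199)) - 1*62 = (-20 + (-4*0*15)*(1/199)) - 62 = (-20 + (0*15)*(1/199)) - 62 = (-20 + 0*(1/199)) - 62 = (-20 + 0) - 62 = -20 - 62 = -82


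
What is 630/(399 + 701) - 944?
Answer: -103777/110 ≈ -943.43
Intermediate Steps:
630/(399 + 701) - 944 = 630/1100 - 944 = (1/1100)*630 - 944 = 63/110 - 944 = -103777/110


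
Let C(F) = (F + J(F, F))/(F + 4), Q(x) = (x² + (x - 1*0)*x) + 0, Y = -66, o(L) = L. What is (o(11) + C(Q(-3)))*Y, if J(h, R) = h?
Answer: -834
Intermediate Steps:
Q(x) = 2*x² (Q(x) = (x² + (x + 0)*x) + 0 = (x² + x*x) + 0 = (x² + x²) + 0 = 2*x² + 0 = 2*x²)
C(F) = 2*F/(4 + F) (C(F) = (F + F)/(F + 4) = (2*F)/(4 + F) = 2*F/(4 + F))
(o(11) + C(Q(-3)))*Y = (11 + 2*(2*(-3)²)/(4 + 2*(-3)²))*(-66) = (11 + 2*(2*9)/(4 + 2*9))*(-66) = (11 + 2*18/(4 + 18))*(-66) = (11 + 2*18/22)*(-66) = (11 + 2*18*(1/22))*(-66) = (11 + 18/11)*(-66) = (139/11)*(-66) = -834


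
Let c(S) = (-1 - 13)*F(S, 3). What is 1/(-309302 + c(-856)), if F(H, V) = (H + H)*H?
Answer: -1/20825910 ≈ -4.8017e-8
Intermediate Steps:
F(H, V) = 2*H² (F(H, V) = (2*H)*H = 2*H²)
c(S) = -28*S² (c(S) = (-1 - 13)*(2*S²) = -28*S²)
1/(-309302 + c(-856)) = 1/(-309302 - 28*(-856)²) = 1/(-309302 - 28*732736) = 1/(-309302 - 20516608) = 1/(-20825910) = -1/20825910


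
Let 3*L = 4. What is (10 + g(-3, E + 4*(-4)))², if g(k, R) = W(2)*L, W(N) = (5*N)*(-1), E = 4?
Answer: 100/9 ≈ 11.111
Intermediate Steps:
L = 4/3 (L = (⅓)*4 = 4/3 ≈ 1.3333)
W(N) = -5*N
g(k, R) = -40/3 (g(k, R) = -5*2*(4/3) = -10*4/3 = -40/3)
(10 + g(-3, E + 4*(-4)))² = (10 - 40/3)² = (-10/3)² = 100/9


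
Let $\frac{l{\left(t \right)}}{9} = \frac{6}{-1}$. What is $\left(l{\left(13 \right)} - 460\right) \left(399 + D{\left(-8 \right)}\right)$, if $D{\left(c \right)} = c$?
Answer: $-200974$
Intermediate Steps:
$l{\left(t \right)} = -54$ ($l{\left(t \right)} = 9 \frac{6}{-1} = 9 \cdot 6 \left(-1\right) = 9 \left(-6\right) = -54$)
$\left(l{\left(13 \right)} - 460\right) \left(399 + D{\left(-8 \right)}\right) = \left(-54 - 460\right) \left(399 - 8\right) = \left(-514\right) 391 = -200974$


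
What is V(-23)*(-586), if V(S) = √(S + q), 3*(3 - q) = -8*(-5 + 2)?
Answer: -1172*I*√7 ≈ -3100.8*I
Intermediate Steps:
q = -5 (q = 3 - (-8)*(-5 + 2)/3 = 3 - (-8)*(-3)/3 = 3 - ⅓*24 = 3 - 8 = -5)
V(S) = √(-5 + S) (V(S) = √(S - 5) = √(-5 + S))
V(-23)*(-586) = √(-5 - 23)*(-586) = √(-28)*(-586) = (2*I*√7)*(-586) = -1172*I*√7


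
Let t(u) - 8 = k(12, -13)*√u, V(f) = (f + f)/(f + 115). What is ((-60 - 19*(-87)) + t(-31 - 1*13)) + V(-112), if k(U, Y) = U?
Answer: 4579/3 + 24*I*√11 ≈ 1526.3 + 79.599*I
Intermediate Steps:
V(f) = 2*f/(115 + f) (V(f) = (2*f)/(115 + f) = 2*f/(115 + f))
t(u) = 8 + 12*√u
((-60 - 19*(-87)) + t(-31 - 1*13)) + V(-112) = ((-60 - 19*(-87)) + (8 + 12*√(-31 - 1*13))) + 2*(-112)/(115 - 112) = ((-60 + 1653) + (8 + 12*√(-31 - 13))) + 2*(-112)/3 = (1593 + (8 + 12*√(-44))) + 2*(-112)*(⅓) = (1593 + (8 + 12*(2*I*√11))) - 224/3 = (1593 + (8 + 24*I*√11)) - 224/3 = (1601 + 24*I*√11) - 224/3 = 4579/3 + 24*I*√11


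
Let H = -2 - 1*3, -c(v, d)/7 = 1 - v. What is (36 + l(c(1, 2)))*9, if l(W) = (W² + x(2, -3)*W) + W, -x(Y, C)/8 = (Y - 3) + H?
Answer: 324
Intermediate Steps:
c(v, d) = -7 + 7*v (c(v, d) = -7*(1 - v) = -7 + 7*v)
H = -5 (H = -2 - 3 = -5)
x(Y, C) = 64 - 8*Y (x(Y, C) = -8*((Y - 3) - 5) = -8*((-3 + Y) - 5) = -8*(-8 + Y) = 64 - 8*Y)
l(W) = W² + 49*W (l(W) = (W² + (64 - 8*2)*W) + W = (W² + (64 - 16)*W) + W = (W² + 48*W) + W = W² + 49*W)
(36 + l(c(1, 2)))*9 = (36 + (-7 + 7*1)*(49 + (-7 + 7*1)))*9 = (36 + (-7 + 7)*(49 + (-7 + 7)))*9 = (36 + 0*(49 + 0))*9 = (36 + 0*49)*9 = (36 + 0)*9 = 36*9 = 324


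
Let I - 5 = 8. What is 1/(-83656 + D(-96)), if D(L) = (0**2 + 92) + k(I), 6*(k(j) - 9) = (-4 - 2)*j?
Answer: -1/83568 ≈ -1.1966e-5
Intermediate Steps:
I = 13 (I = 5 + 8 = 13)
k(j) = 9 - j (k(j) = 9 + ((-4 - 2)*j)/6 = 9 + (-6*j)/6 = 9 - j)
D(L) = 88 (D(L) = (0**2 + 92) + (9 - 1*13) = (0 + 92) + (9 - 13) = 92 - 4 = 88)
1/(-83656 + D(-96)) = 1/(-83656 + 88) = 1/(-83568) = -1/83568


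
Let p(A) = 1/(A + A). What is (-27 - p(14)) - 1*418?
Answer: -12461/28 ≈ -445.04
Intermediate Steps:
p(A) = 1/(2*A)
(-27 - p(14)) - 1*418 = (-27 - 1/(2*14)) - 1*418 = (-27 - 1/(2*14)) - 418 = (-27 - 1*1/28) - 418 = (-27 - 1/28) - 418 = -757/28 - 418 = -12461/28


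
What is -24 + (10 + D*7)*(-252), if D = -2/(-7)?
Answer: -3048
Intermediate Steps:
D = 2/7 (D = -2*(-1/7) = 2/7 ≈ 0.28571)
-24 + (10 + D*7)*(-252) = -24 + (10 + (2/7)*7)*(-252) = -24 + (10 + 2)*(-252) = -24 + 12*(-252) = -24 - 3024 = -3048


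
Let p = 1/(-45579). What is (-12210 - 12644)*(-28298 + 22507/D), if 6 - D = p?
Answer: 166843634371438/273475 ≈ 6.1009e+8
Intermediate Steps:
p = -1/45579 ≈ -2.1940e-5
D = 273475/45579 (D = 6 - 1*(-1/45579) = 6 + 1/45579 = 273475/45579 ≈ 6.0000)
(-12210 - 12644)*(-28298 + 22507/D) = (-12210 - 12644)*(-28298 + 22507/(273475/45579)) = -24854*(-28298 + 22507*(45579/273475)) = -24854*(-28298 + 1025846553/273475) = -24854*(-6712948997/273475) = 166843634371438/273475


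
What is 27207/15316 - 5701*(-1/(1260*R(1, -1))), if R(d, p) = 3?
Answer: 1697848/516915 ≈ 3.2846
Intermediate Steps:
27207/15316 - 5701*(-1/(1260*R(1, -1))) = 27207/15316 - 5701/((3*(-36))*35) = 27207*(1/15316) - 5701/((-108*35)) = 27207/15316 - 5701/(-3780) = 27207/15316 - 5701*(-1/3780) = 27207/15316 + 5701/3780 = 1697848/516915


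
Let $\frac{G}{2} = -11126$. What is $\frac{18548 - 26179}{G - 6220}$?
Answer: $\frac{7631}{28472} \approx 0.26802$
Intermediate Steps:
$G = -22252$ ($G = 2 \left(-11126\right) = -22252$)
$\frac{18548 - 26179}{G - 6220} = \frac{18548 - 26179}{-22252 - 6220} = - \frac{7631}{-28472} = \left(-7631\right) \left(- \frac{1}{28472}\right) = \frac{7631}{28472}$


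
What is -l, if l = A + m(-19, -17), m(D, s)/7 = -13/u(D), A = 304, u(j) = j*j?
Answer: -109653/361 ≈ -303.75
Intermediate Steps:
u(j) = j**2
m(D, s) = -91/D**2 (m(D, s) = 7*(-13/D**2) = -91/D**2)
l = 109653/361 (l = 304 - 91/(-19)**2 = 304 - 91*1/361 = 304 - 91/361 = 109653/361 ≈ 303.75)
-l = -1*109653/361 = -109653/361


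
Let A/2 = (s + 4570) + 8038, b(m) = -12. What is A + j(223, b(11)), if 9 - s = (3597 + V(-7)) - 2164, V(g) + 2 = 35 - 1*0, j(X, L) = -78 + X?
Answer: 22447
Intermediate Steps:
V(g) = 33 (V(g) = -2 + (35 - 1*0) = -2 + (35 + 0) = -2 + 35 = 33)
s = -1457 (s = 9 - ((3597 + 33) - 2164) = 9 - (3630 - 2164) = 9 - 1*1466 = 9 - 1466 = -1457)
A = 22302 (A = 2*((-1457 + 4570) + 8038) = 2*(3113 + 8038) = 2*11151 = 22302)
A + j(223, b(11)) = 22302 + (-78 + 223) = 22302 + 145 = 22447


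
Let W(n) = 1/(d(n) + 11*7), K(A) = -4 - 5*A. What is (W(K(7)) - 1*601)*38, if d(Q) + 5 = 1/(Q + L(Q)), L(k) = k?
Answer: -128232406/5615 ≈ -22837.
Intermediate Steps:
d(Q) = -5 + 1/(2*Q) (d(Q) = -5 + 1/(Q + Q) = -5 + 1/(2*Q))
W(n) = 1/(72 + 1/(2*n)) (W(n) = 1/((-5 + 1/(2*n)) + 11*7) = 1/((-5 + 1/(2*n)) + 77) = 1/(72 + 1/(2*n)))
(W(K(7)) - 1*601)*38 = (2*(-4 - 5*7)/(1 + 144*(-4 - 5*7)) - 1*601)*38 = (2*(-4 - 35)/(1 + 144*(-4 - 35)) - 601)*38 = (2*(-39)/(1 + 144*(-39)) - 601)*38 = (2*(-39)/(1 - 5616) - 601)*38 = (2*(-39)/(-5615) - 601)*38 = (2*(-39)*(-1/5615) - 601)*38 = (78/5615 - 601)*38 = -3374537/5615*38 = -128232406/5615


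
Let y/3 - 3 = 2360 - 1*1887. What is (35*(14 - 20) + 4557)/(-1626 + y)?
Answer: -483/22 ≈ -21.955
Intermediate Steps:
y = 1428 (y = 9 + 3*(2360 - 1*1887) = 9 + 3*(2360 - 1887) = 9 + 3*473 = 9 + 1419 = 1428)
(35*(14 - 20) + 4557)/(-1626 + y) = (35*(14 - 20) + 4557)/(-1626 + 1428) = (35*(-6) + 4557)/(-198) = (-210 + 4557)*(-1/198) = 4347*(-1/198) = -483/22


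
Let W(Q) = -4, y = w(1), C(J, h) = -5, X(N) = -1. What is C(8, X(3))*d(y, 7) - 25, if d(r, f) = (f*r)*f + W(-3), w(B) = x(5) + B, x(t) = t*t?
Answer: -6375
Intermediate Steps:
x(t) = t**2
w(B) = 25 + B (w(B) = 5**2 + B = 25 + B)
y = 26 (y = 25 + 1 = 26)
d(r, f) = -4 + r*f**2 (d(r, f) = (f*r)*f - 4 = r*f**2 - 4 = -4 + r*f**2)
C(8, X(3))*d(y, 7) - 25 = -5*(-4 + 26*7**2) - 25 = -5*(-4 + 26*49) - 25 = -5*(-4 + 1274) - 25 = -5*1270 - 25 = -6350 - 25 = -6375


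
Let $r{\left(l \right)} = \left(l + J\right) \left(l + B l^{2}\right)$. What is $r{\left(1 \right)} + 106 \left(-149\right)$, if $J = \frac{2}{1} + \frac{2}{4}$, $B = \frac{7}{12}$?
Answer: $- \frac{378923}{24} \approx -15788.0$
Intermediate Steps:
$B = \frac{7}{12}$ ($B = 7 \cdot \frac{1}{12} = \frac{7}{12} \approx 0.58333$)
$J = \frac{5}{2}$ ($J = 2 \cdot 1 + 2 \cdot \frac{1}{4} = 2 + \frac{1}{2} = \frac{5}{2} \approx 2.5$)
$r{\left(l \right)} = \left(\frac{5}{2} + l\right) \left(l + \frac{7 l^{2}}{12}\right)$ ($r{\left(l \right)} = \left(l + \frac{5}{2}\right) \left(l + \frac{7 l^{2}}{12}\right) = \left(\frac{5}{2} + l\right) \left(l + \frac{7 l^{2}}{12}\right)$)
$r{\left(1 \right)} + 106 \left(-149\right) = \frac{1}{24} \cdot 1 \left(60 + 14 \cdot 1^{2} + 59 \cdot 1\right) + 106 \left(-149\right) = \frac{1}{24} \cdot 1 \left(60 + 14 \cdot 1 + 59\right) - 15794 = \frac{1}{24} \cdot 1 \left(60 + 14 + 59\right) - 15794 = \frac{1}{24} \cdot 1 \cdot 133 - 15794 = \frac{133}{24} - 15794 = - \frac{378923}{24}$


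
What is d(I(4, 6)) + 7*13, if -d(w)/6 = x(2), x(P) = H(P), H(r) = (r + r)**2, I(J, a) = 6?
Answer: -5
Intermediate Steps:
H(r) = 4*r**2 (H(r) = (2*r)**2 = 4*r**2)
x(P) = 4*P**2
d(w) = -96 (d(w) = -24*2**2 = -24*4 = -6*16 = -96)
d(I(4, 6)) + 7*13 = -96 + 7*13 = -96 + 91 = -5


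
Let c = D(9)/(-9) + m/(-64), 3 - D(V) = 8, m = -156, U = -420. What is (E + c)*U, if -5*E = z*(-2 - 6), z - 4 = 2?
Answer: -63469/12 ≈ -5289.1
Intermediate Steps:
D(V) = -5 (D(V) = 3 - 1*8 = 3 - 8 = -5)
z = 6 (z = 4 + 2 = 6)
E = 48/5 (E = -6*(-2 - 6)/5 = -6*(-8)/5 = -⅕*(-48) = 48/5 ≈ 9.6000)
c = 431/144 (c = -5/(-9) - 156/(-64) = -5*(-⅑) - 156*(-1/64) = 5/9 + 39/16 = 431/144 ≈ 2.9931)
(E + c)*U = (48/5 + 431/144)*(-420) = (9067/720)*(-420) = -63469/12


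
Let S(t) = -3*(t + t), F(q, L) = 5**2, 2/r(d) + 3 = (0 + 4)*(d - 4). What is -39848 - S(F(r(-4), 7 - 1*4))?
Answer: -39698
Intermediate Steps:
r(d) = 2/(-19 + 4*d) (r(d) = 2/(-3 + (0 + 4)*(d - 4)) = 2/(-3 + 4*(-4 + d)) = 2/(-3 + (-16 + 4*d)) = 2/(-19 + 4*d))
F(q, L) = 25
S(t) = -6*t
-39848 - S(F(r(-4), 7 - 1*4)) = -39848 - (-6)*25 = -39848 - 1*(-150) = -39848 + 150 = -39698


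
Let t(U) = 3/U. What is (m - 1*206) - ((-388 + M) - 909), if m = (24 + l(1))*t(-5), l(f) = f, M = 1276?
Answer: -200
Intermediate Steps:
m = -15 (m = (24 + 1)*(3/(-5)) = 25*(3*(-⅕)) = 25*(-⅗) = -15)
(m - 1*206) - ((-388 + M) - 909) = (-15 - 1*206) - ((-388 + 1276) - 909) = (-15 - 206) - (888 - 909) = -221 - 1*(-21) = -221 + 21 = -200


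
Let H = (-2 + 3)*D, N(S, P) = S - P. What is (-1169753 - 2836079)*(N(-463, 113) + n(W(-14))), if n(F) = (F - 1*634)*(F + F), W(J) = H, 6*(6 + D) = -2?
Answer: -271651491248/9 ≈ -3.0183e+10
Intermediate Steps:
D = -19/3 (D = -6 + (1/6)*(-2) = -6 - 1/3 = -19/3 ≈ -6.3333)
H = -19/3 (H = (-2 + 3)*(-19/3) = 1*(-19/3) = -19/3 ≈ -6.3333)
W(J) = -19/3
n(F) = 2*F*(-634 + F) (n(F) = (F - 634)*(2*F) = (-634 + F)*(2*F) = 2*F*(-634 + F))
(-1169753 - 2836079)*(N(-463, 113) + n(W(-14))) = (-1169753 - 2836079)*((-463 - 1*113) + 2*(-19/3)*(-634 - 19/3)) = -4005832*((-463 - 113) + 2*(-19/3)*(-1921/3)) = -4005832*(-576 + 72998/9) = -4005832*67814/9 = -271651491248/9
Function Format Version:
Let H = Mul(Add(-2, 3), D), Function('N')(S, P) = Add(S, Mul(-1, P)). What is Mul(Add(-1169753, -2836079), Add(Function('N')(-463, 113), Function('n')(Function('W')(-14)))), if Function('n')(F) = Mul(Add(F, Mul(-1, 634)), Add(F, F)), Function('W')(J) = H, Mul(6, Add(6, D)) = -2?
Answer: Rational(-271651491248, 9) ≈ -3.0183e+10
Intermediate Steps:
D = Rational(-19, 3) (D = Add(-6, Mul(Rational(1, 6), -2)) = Add(-6, Rational(-1, 3)) = Rational(-19, 3) ≈ -6.3333)
H = Rational(-19, 3) (H = Mul(Add(-2, 3), Rational(-19, 3)) = Mul(1, Rational(-19, 3)) = Rational(-19, 3) ≈ -6.3333)
Function('W')(J) = Rational(-19, 3)
Function('n')(F) = Mul(2, F, Add(-634, F)) (Function('n')(F) = Mul(Add(F, -634), Mul(2, F)) = Mul(Add(-634, F), Mul(2, F)) = Mul(2, F, Add(-634, F)))
Mul(Add(-1169753, -2836079), Add(Function('N')(-463, 113), Function('n')(Function('W')(-14)))) = Mul(Add(-1169753, -2836079), Add(Add(-463, Mul(-1, 113)), Mul(2, Rational(-19, 3), Add(-634, Rational(-19, 3))))) = Mul(-4005832, Add(Add(-463, -113), Mul(2, Rational(-19, 3), Rational(-1921, 3)))) = Mul(-4005832, Add(-576, Rational(72998, 9))) = Mul(-4005832, Rational(67814, 9)) = Rational(-271651491248, 9)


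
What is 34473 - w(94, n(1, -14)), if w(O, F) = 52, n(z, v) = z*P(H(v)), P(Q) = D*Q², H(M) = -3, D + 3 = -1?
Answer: 34421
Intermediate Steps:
D = -4 (D = -3 - 1 = -4)
P(Q) = -4*Q²
n(z, v) = -36*z (n(z, v) = z*(-4*(-3)²) = z*(-4*9) = z*(-36) = -36*z)
34473 - w(94, n(1, -14)) = 34473 - 1*52 = 34473 - 52 = 34421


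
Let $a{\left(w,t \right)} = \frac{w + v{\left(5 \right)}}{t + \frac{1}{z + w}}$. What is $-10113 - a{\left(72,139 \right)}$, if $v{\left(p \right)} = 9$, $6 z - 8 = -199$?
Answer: $- \frac{338855586}{33505} \approx -10114.0$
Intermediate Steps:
$z = - \frac{191}{6}$ ($z = \frac{4}{3} + \frac{1}{6} \left(-199\right) = \frac{4}{3} - \frac{199}{6} = - \frac{191}{6} \approx -31.833$)
$a{\left(w,t \right)} = \frac{9 + w}{t + \frac{1}{- \frac{191}{6} + w}}$ ($a{\left(w,t \right)} = \frac{w + 9}{t + \frac{1}{- \frac{191}{6} + w}} = \frac{9 + w}{t + \frac{1}{- \frac{191}{6} + w}}$)
$-10113 - a{\left(72,139 \right)} = -10113 - \frac{-1719 - 9864 + 6 \cdot 72^{2}}{6 - 26549 + 6 \cdot 139 \cdot 72} = -10113 - \frac{-1719 - 9864 + 6 \cdot 5184}{6 - 26549 + 60048} = -10113 - \frac{-1719 - 9864 + 31104}{33505} = -10113 - \frac{1}{33505} \cdot 19521 = -10113 - \frac{19521}{33505} = - \frac{338855586}{33505}$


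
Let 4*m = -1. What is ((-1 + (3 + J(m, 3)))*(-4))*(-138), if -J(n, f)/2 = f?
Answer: -2208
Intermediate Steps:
m = -1/4 (m = (1/4)*(-1) = -1/4 ≈ -0.25000)
J(n, f) = -2*f
((-1 + (3 + J(m, 3)))*(-4))*(-138) = ((-1 + (3 - 2*3))*(-4))*(-138) = ((-1 + (3 - 6))*(-4))*(-138) = ((-1 - 3)*(-4))*(-138) = -4*(-4)*(-138) = 16*(-138) = -2208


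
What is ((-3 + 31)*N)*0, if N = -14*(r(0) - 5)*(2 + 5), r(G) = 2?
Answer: 0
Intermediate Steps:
N = 294 (N = -14*(2 - 5)*(2 + 5) = -(-42)*7 = -14*(-21) = 294)
((-3 + 31)*N)*0 = ((-3 + 31)*294)*0 = (28*294)*0 = 8232*0 = 0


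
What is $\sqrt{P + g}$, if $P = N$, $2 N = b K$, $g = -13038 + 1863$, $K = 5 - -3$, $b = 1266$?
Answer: $3 i \sqrt{679} \approx 78.173 i$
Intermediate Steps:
$K = 8$ ($K = 5 + 3 = 8$)
$g = -11175$
$N = 5064$ ($N = \frac{1266 \cdot 8}{2} = \frac{1}{2} \cdot 10128 = 5064$)
$P = 5064$
$\sqrt{P + g} = \sqrt{5064 - 11175} = \sqrt{-6111} = 3 i \sqrt{679}$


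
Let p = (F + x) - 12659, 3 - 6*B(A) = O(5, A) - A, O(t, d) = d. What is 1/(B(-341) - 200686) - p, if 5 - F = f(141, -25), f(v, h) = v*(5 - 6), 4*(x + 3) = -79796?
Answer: 13030509513/401371 ≈ 32465.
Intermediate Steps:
x = -19952 (x = -3 + (¼)*(-79796) = -3 - 19949 = -19952)
B(A) = ½ (B(A) = ½ - (A - A)/6 = ½ - ⅙*0 = ½ + 0 = ½)
f(v, h) = -v (f(v, h) = v*(-1) = -v)
F = 146 (F = 5 - (-1)*141 = 5 - 1*(-141) = 5 + 141 = 146)
p = -32465 (p = (146 - 19952) - 12659 = -19806 - 12659 = -32465)
1/(B(-341) - 200686) - p = 1/(½ - 200686) - 1*(-32465) = 1/(-401371/2) + 32465 = -2/401371 + 32465 = 13030509513/401371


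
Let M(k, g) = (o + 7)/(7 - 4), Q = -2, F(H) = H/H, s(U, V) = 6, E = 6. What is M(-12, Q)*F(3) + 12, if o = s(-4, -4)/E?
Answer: 44/3 ≈ 14.667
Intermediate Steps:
F(H) = 1
o = 1 (o = 6/6 = 6*(⅙) = 1)
M(k, g) = 8/3 (M(k, g) = (1 + 7)/(7 - 4) = 8/3)
M(-12, Q)*F(3) + 12 = (8/3)*1 + 12 = 8/3 + 12 = 44/3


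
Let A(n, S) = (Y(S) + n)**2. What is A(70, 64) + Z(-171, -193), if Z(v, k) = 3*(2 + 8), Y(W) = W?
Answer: 17986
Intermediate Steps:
A(n, S) = (S + n)**2
Z(v, k) = 30 (Z(v, k) = 3*10 = 30)
A(70, 64) + Z(-171, -193) = (64 + 70)**2 + 30 = 134**2 + 30 = 17956 + 30 = 17986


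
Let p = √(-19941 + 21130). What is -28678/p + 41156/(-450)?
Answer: -20578/225 - 28678*√1189/1189 ≈ -923.14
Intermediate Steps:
p = √1189 ≈ 34.482
-28678/p + 41156/(-450) = -28678*√1189/1189 + 41156/(-450) = -28678*√1189/1189 + 41156*(-1/450) = -28678*√1189/1189 - 20578/225 = -20578/225 - 28678*√1189/1189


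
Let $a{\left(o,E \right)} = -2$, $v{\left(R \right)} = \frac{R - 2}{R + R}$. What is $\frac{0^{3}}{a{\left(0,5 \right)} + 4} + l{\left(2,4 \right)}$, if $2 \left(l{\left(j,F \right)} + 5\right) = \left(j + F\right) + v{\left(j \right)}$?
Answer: $-2$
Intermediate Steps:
$v{\left(R \right)} = \frac{-2 + R}{2 R}$
$l{\left(j,F \right)} = -5 + \frac{F}{2} + \frac{j}{2} + \frac{-2 + j}{4 j}$ ($l{\left(j,F \right)} = -5 + \frac{\left(j + F\right) + \frac{-2 + j}{2 j}}{2} = -5 + \frac{\left(F + j\right) + \frac{-2 + j}{2 j}}{2} = -5 + \frac{F + j + \frac{-2 + j}{2 j}}{2} = -5 + \left(\frac{F}{2} + \frac{j}{2} + \frac{-2 + j}{4 j}\right) = -5 + \frac{F}{2} + \frac{j}{2} + \frac{-2 + j}{4 j}$)
$\frac{0^{3}}{a{\left(0,5 \right)} + 4} + l{\left(2,4 \right)} = \frac{0^{3}}{-2 + 4} + \frac{-2 + 2 + 2 \cdot 2 \left(-10 + 4 + 2\right)}{4 \cdot 2} = \frac{0}{2} + \frac{1}{4} \cdot \frac{1}{2} \left(-2 + 2 + 2 \cdot 2 \left(-4\right)\right) = 0 \cdot \frac{1}{2} + \frac{1}{4} \cdot \frac{1}{2} \left(-2 + 2 - 16\right) = 0 + \frac{1}{4} \cdot \frac{1}{2} \left(-16\right) = 0 - 2 = -2$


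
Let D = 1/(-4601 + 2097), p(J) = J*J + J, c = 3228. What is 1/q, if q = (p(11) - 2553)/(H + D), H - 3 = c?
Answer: -8090423/6062184 ≈ -1.3346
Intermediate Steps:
p(J) = J + J**2 (p(J) = J**2 + J = J + J**2)
H = 3231 (H = 3 + 3228 = 3231)
D = -1/2504 (D = 1/(-2504) = -1/2504 ≈ -0.00039936)
q = -6062184/8090423 (q = (11*(1 + 11) - 2553)/(3231 - 1/2504) = (11*12 - 2553)/(8090423/2504) = (132 - 2553)*(2504/8090423) = -2421*2504/8090423 = -6062184/8090423 ≈ -0.74930)
1/q = 1/(-6062184/8090423) = -8090423/6062184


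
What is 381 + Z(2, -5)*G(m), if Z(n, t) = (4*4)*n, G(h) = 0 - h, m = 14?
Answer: -67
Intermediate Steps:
G(h) = -h
Z(n, t) = 16*n
381 + Z(2, -5)*G(m) = 381 + (16*2)*(-1*14) = 381 + 32*(-14) = 381 - 448 = -67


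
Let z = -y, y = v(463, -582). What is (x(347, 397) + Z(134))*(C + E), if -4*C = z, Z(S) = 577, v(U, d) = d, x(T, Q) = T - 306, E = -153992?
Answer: -95256975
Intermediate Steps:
x(T, Q) = -306 + T
y = -582
z = 582 (z = -1*(-582) = 582)
C = -291/2 (C = -¼*582 = -291/2 ≈ -145.50)
(x(347, 397) + Z(134))*(C + E) = ((-306 + 347) + 577)*(-291/2 - 153992) = (41 + 577)*(-308275/2) = 618*(-308275/2) = -95256975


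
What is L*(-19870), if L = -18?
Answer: 357660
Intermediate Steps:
L*(-19870) = -18*(-19870) = 357660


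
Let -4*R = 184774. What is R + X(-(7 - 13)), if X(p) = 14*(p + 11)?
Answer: -91911/2 ≈ -45956.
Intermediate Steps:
R = -92387/2 (R = -¼*184774 = -92387/2 ≈ -46194.)
X(p) = 154 + 14*p (X(p) = 14*(11 + p) = 154 + 14*p)
R + X(-(7 - 13)) = -92387/2 + (154 + 14*(-(7 - 13))) = -92387/2 + (154 + 14*(-1*(-6))) = -92387/2 + (154 + 14*6) = -92387/2 + (154 + 84) = -92387/2 + 238 = -91911/2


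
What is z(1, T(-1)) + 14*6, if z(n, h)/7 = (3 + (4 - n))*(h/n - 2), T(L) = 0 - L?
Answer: 42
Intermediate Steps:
T(L) = -L
z(n, h) = 7*(-2 + h/n)*(7 - n) (z(n, h) = 7*((3 + (4 - n))*(h/n - 2)) = 7*((7 - n)*(-2 + h/n)) = 7*((-2 + h/n)*(7 - n)) = 7*(-2 + h/n)*(7 - n))
z(1, T(-1)) + 14*6 = (-98 - (-7)*(-1) + 14*1 + 49*(-1*(-1))/1) + 14*6 = (-98 - 7*1 + 14 + 49*1*1) + 84 = (-98 - 7 + 14 + 49) + 84 = -42 + 84 = 42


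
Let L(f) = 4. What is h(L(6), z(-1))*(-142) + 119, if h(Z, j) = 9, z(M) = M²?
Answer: -1159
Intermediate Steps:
h(L(6), z(-1))*(-142) + 119 = 9*(-142) + 119 = -1278 + 119 = -1159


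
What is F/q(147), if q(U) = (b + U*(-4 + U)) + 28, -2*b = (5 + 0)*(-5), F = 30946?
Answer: 61892/42123 ≈ 1.4693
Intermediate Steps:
b = 25/2 (b = -(5 + 0)*(-5)/2 = -5*(-5)/2 = -½*(-25) = 25/2 ≈ 12.500)
q(U) = 81/2 + U*(-4 + U) (q(U) = (25/2 + U*(-4 + U)) + 28 = 81/2 + U*(-4 + U))
F/q(147) = 30946/(81/2 + 147² - 4*147) = 30946/(81/2 + 21609 - 588) = 30946/(42123/2) = 30946*(2/42123) = 61892/42123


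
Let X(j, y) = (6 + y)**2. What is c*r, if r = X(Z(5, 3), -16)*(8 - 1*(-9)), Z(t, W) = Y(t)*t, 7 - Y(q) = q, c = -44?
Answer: -74800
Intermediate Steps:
Y(q) = 7 - q
Z(t, W) = t*(7 - t) (Z(t, W) = (7 - t)*t = t*(7 - t))
r = 1700 (r = (6 - 16)**2*(8 - 1*(-9)) = (-10)**2*(8 + 9) = 100*17 = 1700)
c*r = -44*1700 = -74800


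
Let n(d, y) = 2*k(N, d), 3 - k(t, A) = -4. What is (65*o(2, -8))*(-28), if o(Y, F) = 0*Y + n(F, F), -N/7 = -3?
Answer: -25480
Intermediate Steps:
N = 21 (N = -7*(-3) = 21)
k(t, A) = 7 (k(t, A) = 3 - 1*(-4) = 3 + 4 = 7)
n(d, y) = 14 (n(d, y) = 2*7 = 14)
o(Y, F) = 14 (o(Y, F) = 0*Y + 14 = 0 + 14 = 14)
(65*o(2, -8))*(-28) = (65*14)*(-28) = 910*(-28) = -25480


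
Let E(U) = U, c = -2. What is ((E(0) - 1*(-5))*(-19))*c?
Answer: 190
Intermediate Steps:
((E(0) - 1*(-5))*(-19))*c = ((0 - 1*(-5))*(-19))*(-2) = ((0 + 5)*(-19))*(-2) = (5*(-19))*(-2) = -95*(-2) = 190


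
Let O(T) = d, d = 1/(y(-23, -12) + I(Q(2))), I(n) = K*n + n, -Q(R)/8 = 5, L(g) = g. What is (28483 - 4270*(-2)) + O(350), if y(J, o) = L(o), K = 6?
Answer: 10810715/292 ≈ 37023.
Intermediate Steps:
y(J, o) = o
Q(R) = -40 (Q(R) = -8*5 = -40)
I(n) = 7*n (I(n) = 6*n + n = 7*n)
d = -1/292 (d = 1/(-12 + 7*(-40)) = 1/(-12 - 280) = 1/(-292) = -1/292 ≈ -0.0034247)
O(T) = -1/292
(28483 - 4270*(-2)) + O(350) = (28483 - 4270*(-2)) - 1/292 = (28483 + 8540) - 1/292 = 37023 - 1/292 = 10810715/292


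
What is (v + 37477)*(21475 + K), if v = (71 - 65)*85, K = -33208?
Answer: -445701471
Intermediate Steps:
v = 510 (v = 6*85 = 510)
(v + 37477)*(21475 + K) = (510 + 37477)*(21475 - 33208) = 37987*(-11733) = -445701471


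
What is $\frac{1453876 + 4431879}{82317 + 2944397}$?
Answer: $\frac{5885755}{3026714} \approx 1.9446$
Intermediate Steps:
$\frac{1453876 + 4431879}{82317 + 2944397} = \frac{5885755}{3026714}$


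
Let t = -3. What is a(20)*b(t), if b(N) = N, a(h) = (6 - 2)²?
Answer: -48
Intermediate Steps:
a(h) = 16 (a(h) = 4² = 16)
a(20)*b(t) = 16*(-3) = -48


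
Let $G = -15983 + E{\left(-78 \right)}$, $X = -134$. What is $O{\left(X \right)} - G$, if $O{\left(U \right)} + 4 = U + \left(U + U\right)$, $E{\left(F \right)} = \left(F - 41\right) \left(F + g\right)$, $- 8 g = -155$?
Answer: $\frac{68805}{8} \approx 8600.6$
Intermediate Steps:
$g = \frac{155}{8}$ ($g = \left(- \frac{1}{8}\right) \left(-155\right) = \frac{155}{8} \approx 19.375$)
$E{\left(F \right)} = \left(-41 + F\right) \left(\frac{155}{8} + F\right)$ ($E{\left(F \right)} = \left(F - 41\right) \left(F + \frac{155}{8}\right) = \left(-41 + F\right) \left(\frac{155}{8} + F\right)$)
$G = - \frac{72053}{8}$ ($G = -15983 - \left(- \frac{7139}{8} - 6084\right) = -15983 + \left(- \frac{6355}{8} + 6084 + \frac{6747}{4}\right) = -15983 + \frac{55811}{8} = - \frac{72053}{8} \approx -9006.6$)
$O{\left(U \right)} = -4 + 3 U$ ($O{\left(U \right)} = -4 + \left(U + \left(U + U\right)\right) = -4 + \left(U + 2 U\right) = -4 + 3 U$)
$O{\left(X \right)} - G = \left(-4 + 3 \left(-134\right)\right) - - \frac{72053}{8} = \left(-4 - 402\right) + \frac{72053}{8} = -406 + \frac{72053}{8} = \frac{68805}{8}$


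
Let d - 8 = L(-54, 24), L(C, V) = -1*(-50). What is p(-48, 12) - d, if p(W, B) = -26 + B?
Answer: -72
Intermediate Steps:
L(C, V) = 50
d = 58 (d = 8 + 50 = 58)
p(-48, 12) - d = (-26 + 12) - 1*58 = -14 - 58 = -72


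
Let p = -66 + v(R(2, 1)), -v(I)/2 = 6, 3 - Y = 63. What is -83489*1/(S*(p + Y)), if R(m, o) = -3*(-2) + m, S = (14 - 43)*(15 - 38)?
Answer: 83489/92046 ≈ 0.90704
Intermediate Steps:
Y = -60 (Y = 3 - 1*63 = 3 - 63 = -60)
S = 667 (S = -29*(-23) = 667)
R(m, o) = 6 + m
v(I) = -12 (v(I) = -2*6 = -12)
p = -78 (p = -66 - 12 = -78)
-83489*1/(S*(p + Y)) = -83489*1/(667*(-78 - 60)) = -83489/((-138*667)) = -83489/(-92046) = -83489*(-1/92046) = 83489/92046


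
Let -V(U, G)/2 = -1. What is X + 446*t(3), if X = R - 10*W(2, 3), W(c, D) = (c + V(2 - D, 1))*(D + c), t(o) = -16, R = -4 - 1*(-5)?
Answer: -7335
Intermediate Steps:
R = 1 (R = -4 + 5 = 1)
V(U, G) = 2 (V(U, G) = -2*(-1) = 2)
W(c, D) = (2 + c)*(D + c) (W(c, D) = (c + 2)*(D + c) = (2 + c)*(D + c))
X = -199 (X = 1 - 10*(2² + 2*3 + 2*2 + 3*2) = 1 - 10*(4 + 6 + 4 + 6) = 1 - 10*20 = 1 - 200 = -199)
X + 446*t(3) = -199 + 446*(-16) = -199 - 7136 = -7335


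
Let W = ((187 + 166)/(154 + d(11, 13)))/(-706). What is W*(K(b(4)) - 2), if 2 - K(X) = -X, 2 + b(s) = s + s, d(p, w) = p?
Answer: -1/55 ≈ -0.018182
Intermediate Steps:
b(s) = -2 + 2*s (b(s) = -2 + (s + s) = -2 + 2*s)
W = -1/330 (W = ((187 + 166)/(154 + 11))/(-706) = (353/165)*(-1/706) = -1/330 ≈ -0.0030303)
K(X) = 2 + X (K(X) = 2 - (-1)*X = 2 + X)
W*(K(b(4)) - 2) = -((2 + (-2 + 2*4)) - 2)/330 = -((2 + (-2 + 8)) - 2)/330 = -((2 + 6) - 2)/330 = -(8 - 2)/330 = -1/330*6 = -1/55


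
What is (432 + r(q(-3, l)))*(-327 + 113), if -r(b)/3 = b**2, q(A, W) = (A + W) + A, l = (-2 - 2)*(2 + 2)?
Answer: 218280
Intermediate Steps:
l = -16 (l = -4*4 = -16)
q(A, W) = W + 2*A
r(b) = -3*b**2
(432 + r(q(-3, l)))*(-327 + 113) = (432 - 3*(-16 + 2*(-3))**2)*(-327 + 113) = (432 - 3*(-16 - 6)**2)*(-214) = (432 - 3*(-22)**2)*(-214) = (432 - 3*484)*(-214) = (432 - 1452)*(-214) = -1020*(-214) = 218280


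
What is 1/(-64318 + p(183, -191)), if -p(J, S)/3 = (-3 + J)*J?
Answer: -1/163138 ≈ -6.1298e-6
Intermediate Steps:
p(J, S) = -3*J*(-3 + J) (p(J, S) = -3*(-3 + J)*J = -3*J*(-3 + J))
1/(-64318 + p(183, -191)) = 1/(-64318 + 3*183*(3 - 1*183)) = 1/(-64318 + 3*183*(3 - 183)) = 1/(-64318 + 3*183*(-180)) = 1/(-64318 - 98820) = 1/(-163138) = -1/163138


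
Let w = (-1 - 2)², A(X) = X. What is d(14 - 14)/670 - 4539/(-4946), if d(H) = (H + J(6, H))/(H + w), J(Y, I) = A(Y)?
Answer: 4566641/4970730 ≈ 0.91871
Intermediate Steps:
J(Y, I) = Y
w = 9 (w = (-3)² = 9)
d(H) = (6 + H)/(9 + H) (d(H) = (H + 6)/(H + 9) = (6 + H)/(9 + H))
d(14 - 14)/670 - 4539/(-4946) = ((6 + (14 - 14))/(9 + (14 - 14)))/670 - 4539/(-4946) = ((6 + 0)/(9 + 0))*(1/670) - 4539*(-1/4946) = (6/9)*(1/670) + 4539/4946 = ((⅑)*6)*(1/670) + 4539/4946 = (⅔)*(1/670) + 4539/4946 = 1/1005 + 4539/4946 = 4566641/4970730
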